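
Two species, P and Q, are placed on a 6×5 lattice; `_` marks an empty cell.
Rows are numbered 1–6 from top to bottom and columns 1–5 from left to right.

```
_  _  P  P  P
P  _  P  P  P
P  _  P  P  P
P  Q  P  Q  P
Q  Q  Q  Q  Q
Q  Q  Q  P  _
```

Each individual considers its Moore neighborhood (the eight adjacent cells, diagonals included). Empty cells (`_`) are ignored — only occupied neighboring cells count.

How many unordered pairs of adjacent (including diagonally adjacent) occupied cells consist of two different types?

Scan each occupied cell's neighbors to the right and below (and the two forward diagonals) so each pair is counted once.
From row 1: 0 unlike of 9 pairs (running 0/9).
From row 2: 0 unlike of 10 pairs (running 0/19).
From row 3: 5 unlike of 12 pairs (running 5/31).
From row 4: 11 unlike of 17 pairs (running 16/48).
From row 5: 3 unlike of 15 pairs (running 19/63).
From row 6: 1 unlike of 3 pairs (running 20/66).
Total adjacent occupied pairs: 66; unlike-type pairs: 20.

20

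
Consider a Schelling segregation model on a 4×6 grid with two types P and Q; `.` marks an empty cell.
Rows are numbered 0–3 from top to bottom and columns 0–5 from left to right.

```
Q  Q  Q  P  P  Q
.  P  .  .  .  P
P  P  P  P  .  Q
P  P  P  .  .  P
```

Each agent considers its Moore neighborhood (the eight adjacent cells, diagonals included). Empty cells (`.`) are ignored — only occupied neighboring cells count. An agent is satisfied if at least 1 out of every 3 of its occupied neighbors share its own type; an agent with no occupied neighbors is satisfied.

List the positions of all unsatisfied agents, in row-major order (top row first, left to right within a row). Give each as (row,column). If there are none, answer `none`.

Row 0: (0,0)Q 1/2 ok · (0,1)Q 2/3 ok · (0,2)Q 1/3 ok · (0,3)P 1/2 ok · (0,4)P 2/3 ok · (0,5)Q 0/2 unhappy
Row 1: (1,1)P 3/6 ok · (1,5)P 1/3 ok
Row 2: (2,0)P 4/4 ok · (2,1)P 6/6 ok · (2,2)P 5/5 ok · (2,3)P 2/2 ok · (2,5)Q 0/2 unhappy
Row 3: (3,0)P 3/3 ok · (3,1)P 5/5 ok · (3,2)P 4/4 ok · (3,5)P 0/1 unhappy

(0,5), (2,5), (3,5)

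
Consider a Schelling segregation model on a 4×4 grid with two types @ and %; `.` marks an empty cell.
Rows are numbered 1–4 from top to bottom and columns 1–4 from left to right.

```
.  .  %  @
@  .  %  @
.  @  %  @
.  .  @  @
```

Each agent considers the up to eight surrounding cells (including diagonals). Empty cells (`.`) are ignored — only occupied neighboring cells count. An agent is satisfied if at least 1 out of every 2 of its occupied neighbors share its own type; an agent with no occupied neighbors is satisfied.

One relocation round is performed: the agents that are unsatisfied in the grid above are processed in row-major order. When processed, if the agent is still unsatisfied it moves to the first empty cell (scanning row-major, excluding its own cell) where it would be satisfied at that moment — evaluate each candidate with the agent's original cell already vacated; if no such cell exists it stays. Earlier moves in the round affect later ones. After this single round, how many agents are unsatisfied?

Initially unsatisfied (in order): (1,3), (1,4), (2,3), (2,4), (3,3).
  (1,3) → (1,2).
  (1,4): now satisfied by earlier moves; stays.
  (2,3) → (1,1).
  (2,4): now satisfied by earlier moves; stays.
  (3,3) → (2,2).
Resulting grid:
% % . @
@ % . @
. @ . @
. . @ @
Unsatisfied now: (2,1).

1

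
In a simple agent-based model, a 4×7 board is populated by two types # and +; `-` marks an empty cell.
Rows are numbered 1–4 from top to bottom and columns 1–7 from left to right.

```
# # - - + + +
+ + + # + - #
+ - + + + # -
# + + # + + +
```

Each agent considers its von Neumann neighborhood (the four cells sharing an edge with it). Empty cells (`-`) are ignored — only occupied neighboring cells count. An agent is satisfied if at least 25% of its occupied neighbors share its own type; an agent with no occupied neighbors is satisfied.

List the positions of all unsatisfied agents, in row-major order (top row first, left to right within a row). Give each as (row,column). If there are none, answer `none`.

(2,4), (2,7), (3,6), (4,1), (4,4)

(1,1)# 1/2 ✓
(1,2)# 1/2 ✓
(1,5)+ 2/2 ✓
(1,6)+ 2/2 ✓
(1,7)+ 1/2 ✓
(2,1)+ 2/3 ✓
(2,2)+ 2/3 ✓
(2,3)+ 2/3 ✓
(2,4)# 0/3 ✗
(2,5)+ 2/3 ✓
(2,7)# 0/1 ✗
(3,1)+ 1/2 ✓
(3,3)+ 3/3 ✓
(3,4)+ 2/4 ✓
(3,5)+ 3/4 ✓
(3,6)# 0/2 ✗
(4,1)# 0/2 ✗
(4,2)+ 1/2 ✓
(4,3)+ 2/3 ✓
(4,4)# 0/3 ✗
(4,5)+ 2/3 ✓
(4,6)+ 2/3 ✓
(4,7)+ 1/1 ✓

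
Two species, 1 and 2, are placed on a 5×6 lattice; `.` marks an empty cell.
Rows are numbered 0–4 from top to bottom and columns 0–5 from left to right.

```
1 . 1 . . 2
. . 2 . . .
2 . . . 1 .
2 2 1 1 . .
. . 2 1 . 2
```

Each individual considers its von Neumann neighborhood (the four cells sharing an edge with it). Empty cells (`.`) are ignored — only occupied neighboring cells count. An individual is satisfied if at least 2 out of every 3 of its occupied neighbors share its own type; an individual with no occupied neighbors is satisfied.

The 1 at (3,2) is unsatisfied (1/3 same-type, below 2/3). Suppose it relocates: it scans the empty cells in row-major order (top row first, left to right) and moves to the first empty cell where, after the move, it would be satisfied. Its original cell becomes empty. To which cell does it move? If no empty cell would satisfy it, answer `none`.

(0,1)

Vacating (3,2). Empty cells in order:
  (0,1): 2/2 same-type → satisfied — stop here.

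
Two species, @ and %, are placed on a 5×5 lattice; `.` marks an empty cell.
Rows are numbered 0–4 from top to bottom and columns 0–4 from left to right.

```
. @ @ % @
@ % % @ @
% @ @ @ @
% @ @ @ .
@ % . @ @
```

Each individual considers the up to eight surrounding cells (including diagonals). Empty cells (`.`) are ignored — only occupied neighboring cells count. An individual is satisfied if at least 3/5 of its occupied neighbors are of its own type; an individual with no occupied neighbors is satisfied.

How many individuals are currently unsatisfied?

12

Row 0: (0,1)@ 2/4 unhappy · (0,2)@ 2/5 unhappy · (0,3)% 1/5 unhappy · (0,4)@ 2/3 ok
Row 1: (1,0)@ 2/4 unhappy · (1,1)% 2/7 unhappy · (1,2)% 2/8 unhappy · (1,3)@ 6/8 ok · (1,4)@ 4/5 ok
Row 2: (2,0)% 2/5 unhappy · (2,1)@ 4/8 unhappy · (2,2)@ 6/8 ok · (2,3)@ 6/7 ok · (2,4)@ 4/4 ok
Row 3: (3,0)% 2/5 unhappy · (3,1)@ 4/7 unhappy · (3,2)@ 6/7 ok · (3,3)@ 6/6 ok
Row 4: (4,0)@ 1/3 unhappy · (4,1)% 1/4 unhappy · (4,3)@ 3/3 ok · (4,4)@ 2/2 ok
Unsatisfied: (0,1), (0,2), (0,3), (1,0), (1,1), (1,2), (2,0), (2,1), (3,0), (3,1), (4,0), (4,1) — 12 in total.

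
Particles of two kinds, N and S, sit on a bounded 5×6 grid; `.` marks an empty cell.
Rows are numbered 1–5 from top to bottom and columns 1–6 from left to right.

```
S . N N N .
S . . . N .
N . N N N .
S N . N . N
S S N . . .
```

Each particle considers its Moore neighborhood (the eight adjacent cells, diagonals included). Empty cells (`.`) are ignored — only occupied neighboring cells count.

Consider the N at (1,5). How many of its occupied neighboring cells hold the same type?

Occupied neighbors of (1,5): (1,4)=N, (2,5)=N.
Same type (N): 2 of 2.

2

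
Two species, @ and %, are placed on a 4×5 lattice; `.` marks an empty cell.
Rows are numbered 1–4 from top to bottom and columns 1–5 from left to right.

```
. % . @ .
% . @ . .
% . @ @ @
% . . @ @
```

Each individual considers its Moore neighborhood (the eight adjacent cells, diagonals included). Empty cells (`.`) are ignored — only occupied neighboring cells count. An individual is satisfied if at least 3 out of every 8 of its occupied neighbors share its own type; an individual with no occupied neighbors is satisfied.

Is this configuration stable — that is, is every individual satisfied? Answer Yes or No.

Yes

Row 1: (1,2)% 1/2 satisfied · (1,4)@ 1/1 satisfied
Row 2: (2,1)% 2/2 satisfied · (2,3)@ 3/4 satisfied
Row 3: (3,1)% 2/2 satisfied · (3,3)@ 3/3 satisfied · (3,4)@ 5/5 satisfied · (3,5)@ 3/3 satisfied
Row 4: (4,1)% 1/1 satisfied · (4,4)@ 4/4 satisfied · (4,5)@ 3/3 satisfied
All meet the threshold, so the configuration is stable.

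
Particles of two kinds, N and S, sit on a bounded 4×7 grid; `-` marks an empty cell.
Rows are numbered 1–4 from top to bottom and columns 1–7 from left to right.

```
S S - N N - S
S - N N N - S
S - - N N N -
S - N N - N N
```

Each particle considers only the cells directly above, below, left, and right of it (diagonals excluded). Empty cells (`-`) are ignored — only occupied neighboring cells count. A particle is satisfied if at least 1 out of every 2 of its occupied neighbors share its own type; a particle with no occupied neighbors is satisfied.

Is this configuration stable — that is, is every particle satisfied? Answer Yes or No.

Yes

Row 1: (1,1)S 2/2 ok · (1,2)S 1/1 ok · (1,4)N 2/2 ok · (1,5)N 2/2 ok · (1,7)S 1/1 ok
Row 2: (2,1)S 2/2 ok · (2,3)N 1/1 ok · (2,4)N 4/4 ok · (2,5)N 3/3 ok · (2,7)S 1/1 ok
Row 3: (3,1)S 2/2 ok · (3,4)N 3/3 ok · (3,5)N 3/3 ok · (3,6)N 2/2 ok
Row 4: (4,1)S 1/1 ok · (4,3)N 1/1 ok · (4,4)N 2/2 ok · (4,6)N 2/2 ok · (4,7)N 1/1 ok
All meet the threshold, so the configuration is stable.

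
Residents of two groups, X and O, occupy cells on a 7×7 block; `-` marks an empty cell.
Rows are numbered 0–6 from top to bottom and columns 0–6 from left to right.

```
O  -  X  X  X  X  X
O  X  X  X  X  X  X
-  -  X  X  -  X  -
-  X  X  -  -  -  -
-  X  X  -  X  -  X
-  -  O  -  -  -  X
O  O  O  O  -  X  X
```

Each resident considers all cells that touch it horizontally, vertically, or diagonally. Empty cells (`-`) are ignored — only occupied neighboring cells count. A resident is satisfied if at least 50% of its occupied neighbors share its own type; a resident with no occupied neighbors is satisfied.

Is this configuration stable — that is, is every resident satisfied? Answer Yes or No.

(0,0)O 1/2 satisfied
(0,2)X 4/4 satisfied
(0,3)X 5/5 satisfied
(0,4)X 5/5 satisfied
(0,5)X 5/5 satisfied
(0,6)X 3/3 satisfied
(1,0)O 1/2 satisfied
(1,1)X 3/5 satisfied
(1,2)X 6/6 satisfied
(1,3)X 7/7 satisfied
(1,4)X 7/7 satisfied
(1,5)X 6/6 satisfied
(1,6)X 4/4 satisfied
(2,2)X 6/6 satisfied
(2,3)X 5/5 satisfied
(2,5)X 3/3 satisfied
(3,1)X 4/4 satisfied
(3,2)X 5/5 satisfied
(4,1)X 3/4 satisfied
(4,2)X 3/4 satisfied
(4,4)X 0/0 satisfied
(4,6)X 1/1 satisfied
(5,2)O 3/5 satisfied
(5,6)X 3/3 satisfied
(6,0)O 1/1 satisfied
(6,1)O 3/3 satisfied
(6,2)O 3/3 satisfied
(6,3)O 2/2 satisfied
(6,5)X 2/2 satisfied
(6,6)X 2/2 satisfied
All meet the threshold, so the configuration is stable.

Yes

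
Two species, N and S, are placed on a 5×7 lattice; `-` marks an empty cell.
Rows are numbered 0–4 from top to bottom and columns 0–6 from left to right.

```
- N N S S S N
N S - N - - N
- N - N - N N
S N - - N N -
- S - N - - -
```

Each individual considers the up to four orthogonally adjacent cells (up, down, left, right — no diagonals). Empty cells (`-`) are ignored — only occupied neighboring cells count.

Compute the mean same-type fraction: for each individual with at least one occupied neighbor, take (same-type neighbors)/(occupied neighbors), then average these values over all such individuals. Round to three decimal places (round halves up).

(0,1)N 1/2
(0,2)N 1/2
(0,3)S 1/3
(0,4)S 2/2
(0,5)S 1/2
(0,6)N 1/2
(1,0)N 0/1
(1,1)S 0/3
(1,3)N 1/2
(1,6)N 2/2
(2,1)N 1/2
(2,3)N 1/1
(2,5)N 2/2
(2,6)N 2/2
(3,0)S 0/1
(3,1)N 1/3
(3,4)N 1/1
(3,5)N 2/2
(4,1)S 0/1
(4,3)N — no occupied neighbors
Sum over 19 individuals: 1/2 + 1/2 + 1/3 + 2/2 + 1/2 + 1/2 + 0/1 + 0/3 + 1/2 + 2/2 + 1/2 + 1/1 + 2/2 + 2/2 + 0/1 + 1/3 + 1/1 + 2/2 + 0/1 = 32/3; mean = 32/3 ÷ 19 = 32/57 = 0.561403… → 0.561.

0.561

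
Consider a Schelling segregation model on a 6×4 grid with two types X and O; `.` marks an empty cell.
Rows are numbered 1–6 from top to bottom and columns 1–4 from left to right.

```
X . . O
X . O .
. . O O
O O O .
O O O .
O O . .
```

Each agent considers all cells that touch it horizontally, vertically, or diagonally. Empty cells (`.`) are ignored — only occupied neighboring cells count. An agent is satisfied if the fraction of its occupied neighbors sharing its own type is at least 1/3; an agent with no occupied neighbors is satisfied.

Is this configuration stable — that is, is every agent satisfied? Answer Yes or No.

Yes

Row 1: (1,1)X 1/1 satisfied · (1,4)O 1/1 satisfied
Row 2: (2,1)X 1/1 satisfied · (2,3)O 3/3 satisfied
Row 3: (3,3)O 4/4 satisfied · (3,4)O 3/3 satisfied
Row 4: (4,1)O 3/3 satisfied · (4,2)O 6/6 satisfied · (4,3)O 5/5 satisfied
Row 5: (5,1)O 5/5 satisfied · (5,2)O 7/7 satisfied · (5,3)O 4/4 satisfied
Row 6: (6,1)O 3/3 satisfied · (6,2)O 4/4 satisfied
All meet the threshold, so the configuration is stable.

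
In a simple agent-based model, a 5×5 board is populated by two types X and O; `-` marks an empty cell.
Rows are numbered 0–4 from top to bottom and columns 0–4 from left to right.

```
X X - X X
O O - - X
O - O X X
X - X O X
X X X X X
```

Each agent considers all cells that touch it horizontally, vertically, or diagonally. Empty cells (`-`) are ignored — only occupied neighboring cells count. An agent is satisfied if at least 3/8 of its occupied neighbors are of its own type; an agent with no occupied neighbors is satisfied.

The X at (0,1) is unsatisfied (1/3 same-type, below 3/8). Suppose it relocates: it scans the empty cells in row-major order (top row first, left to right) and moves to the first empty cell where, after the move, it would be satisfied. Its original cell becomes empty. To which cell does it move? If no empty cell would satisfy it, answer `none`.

(0,2)

Vacating (0,1). Empty cells in order:
  (0,2): 1/2 same-type → satisfied — stop here.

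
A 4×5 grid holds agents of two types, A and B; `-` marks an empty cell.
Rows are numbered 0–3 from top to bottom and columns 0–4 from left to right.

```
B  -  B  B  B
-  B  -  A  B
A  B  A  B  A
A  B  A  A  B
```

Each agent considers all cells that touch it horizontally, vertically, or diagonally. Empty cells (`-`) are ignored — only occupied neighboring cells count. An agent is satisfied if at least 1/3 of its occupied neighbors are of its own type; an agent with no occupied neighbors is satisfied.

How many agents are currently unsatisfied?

4

(0,0)B 1/1 ✓
(0,2)B 2/3 ✓
(0,3)B 3/4 ✓
(0,4)B 2/3 ✓
(1,1)B 3/5 ✓
(1,3)A 2/7 ✗
(1,4)B 3/5 ✓
(2,0)A 1/4 ✗
(2,1)B 2/6 ✓
(2,2)A 3/7 ✓
(2,3)B 2/7 ✗
(2,4)A 2/5 ✓
(3,0)A 1/3 ✓
(3,1)B 1/5 ✗
(3,2)A 2/5 ✓
(3,3)A 3/5 ✓
(3,4)B 1/3 ✓
Unsatisfied: (1,3), (2,0), (2,3), (3,1) — 4 in total.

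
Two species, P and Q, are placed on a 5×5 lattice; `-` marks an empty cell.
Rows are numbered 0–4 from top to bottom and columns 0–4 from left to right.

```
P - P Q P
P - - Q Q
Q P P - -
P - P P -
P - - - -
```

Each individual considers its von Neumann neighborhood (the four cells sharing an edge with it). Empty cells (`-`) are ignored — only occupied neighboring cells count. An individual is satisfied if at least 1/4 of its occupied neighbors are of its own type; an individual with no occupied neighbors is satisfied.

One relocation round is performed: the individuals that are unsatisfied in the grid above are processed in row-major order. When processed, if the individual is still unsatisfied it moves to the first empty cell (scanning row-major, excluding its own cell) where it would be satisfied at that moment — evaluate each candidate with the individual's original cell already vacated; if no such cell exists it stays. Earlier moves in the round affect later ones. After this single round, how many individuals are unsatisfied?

0

Initially unsatisfied (in order): (0,2), (0,4), (2,0).
  (0,2) → (0,1).
  (0,4) → (0,2).
  (2,0) → (0,4).
Resulting grid:
P P P Q Q
P - - Q Q
- P P - -
P - P P -
P - - - -
All satisfied now.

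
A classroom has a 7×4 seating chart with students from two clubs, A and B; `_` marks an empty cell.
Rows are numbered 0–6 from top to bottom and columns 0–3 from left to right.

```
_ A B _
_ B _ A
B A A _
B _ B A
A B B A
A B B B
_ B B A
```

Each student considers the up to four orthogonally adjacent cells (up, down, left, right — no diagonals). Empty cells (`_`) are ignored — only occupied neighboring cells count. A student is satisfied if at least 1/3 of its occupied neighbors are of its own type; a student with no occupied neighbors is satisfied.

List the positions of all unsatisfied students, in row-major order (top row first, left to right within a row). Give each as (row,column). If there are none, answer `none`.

Row 0: (0,1)A 0/2 not · (0,2)B 0/1 not
Row 1: (1,1)B 0/2 not · (1,3)A 0/0 satisfied
Row 2: (2,0)B 1/2 satisfied · (2,1)A 1/3 satisfied · (2,2)A 1/2 satisfied
Row 3: (3,0)B 1/2 satisfied · (3,2)B 1/3 satisfied · (3,3)A 1/2 satisfied
Row 4: (4,0)A 1/3 satisfied · (4,1)B 2/3 satisfied · (4,2)B 3/4 satisfied · (4,3)A 1/3 satisfied
Row 5: (5,0)A 1/2 satisfied · (5,1)B 3/4 satisfied · (5,2)B 4/4 satisfied · (5,3)B 1/3 satisfied
Row 6: (6,1)B 2/2 satisfied · (6,2)B 2/3 satisfied · (6,3)A 0/2 not

(0,1), (0,2), (1,1), (6,3)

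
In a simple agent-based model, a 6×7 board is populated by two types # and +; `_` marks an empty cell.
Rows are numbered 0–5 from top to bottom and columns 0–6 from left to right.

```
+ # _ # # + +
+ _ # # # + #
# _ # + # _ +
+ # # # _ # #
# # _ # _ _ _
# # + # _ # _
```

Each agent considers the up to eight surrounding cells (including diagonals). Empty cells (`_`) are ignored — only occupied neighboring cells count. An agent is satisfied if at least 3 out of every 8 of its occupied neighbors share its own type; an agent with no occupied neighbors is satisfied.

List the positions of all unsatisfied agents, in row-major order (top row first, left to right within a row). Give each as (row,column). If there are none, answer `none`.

(0,1), (1,0), (1,6), (2,0), (2,3), (2,6), (3,0), (5,2)

Row 0: (0,0)+ 1/2 ✓ · (0,1)# 1/3 ✗ · (0,3)# 4/4 ✓ · (0,4)# 3/5 ✓ · (0,5)+ 2/5 ✓ · (0,6)+ 2/3 ✓
Row 1: (1,0)+ 1/3 ✗ · (1,2)# 4/5 ✓ · (1,3)# 6/7 ✓ · (1,4)# 4/7 ✓ · (1,5)+ 3/7 ✓ · (1,6)# 0/4 ✗
Row 2: (2,0)# 1/3 ✗ · (2,2)# 5/6 ✓ · (2,3)+ 0/7 ✗ · (2,4)# 4/6 ✓ · (2,6)+ 1/4 ✗
Row 3: (3,0)+ 0/4 ✗ · (3,1)# 5/6 ✓ · (3,2)# 5/6 ✓ · (3,3)# 4/5 ✓ · (3,5)# 2/3 ✓ · (3,6)# 1/2 ✓
Row 4: (4,0)# 4/5 ✓ · (4,1)# 5/7 ✓ · (4,3)# 3/4 ✓
Row 5: (5,0)# 3/3 ✓ · (5,1)# 3/4 ✓ · (5,2)+ 0/4 ✗ · (5,3)# 1/2 ✓ · (5,5)# 0/0 ✓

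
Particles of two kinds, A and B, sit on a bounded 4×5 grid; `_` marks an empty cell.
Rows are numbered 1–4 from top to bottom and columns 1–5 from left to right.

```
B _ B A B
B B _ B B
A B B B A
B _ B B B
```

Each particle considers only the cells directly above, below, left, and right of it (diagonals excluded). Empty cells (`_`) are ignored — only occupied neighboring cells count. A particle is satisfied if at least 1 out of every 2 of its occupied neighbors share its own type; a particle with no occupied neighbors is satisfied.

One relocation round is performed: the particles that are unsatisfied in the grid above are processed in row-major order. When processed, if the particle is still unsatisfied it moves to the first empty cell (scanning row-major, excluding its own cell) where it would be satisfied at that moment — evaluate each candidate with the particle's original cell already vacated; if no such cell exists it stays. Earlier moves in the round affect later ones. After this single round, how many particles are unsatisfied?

2

Initially unsatisfied (in order): (1,3), (1,4), (3,1), (3,5), (4,1).
  (1,3) → (1,2).
  (1,4): no empty cell satisfies it; stays.
  (3,1) → (1,3).
  (3,5): no empty cell satisfies it; stays.
  (4,1): now satisfied by earlier moves; stays.
Resulting grid:
B B A A B
B B _ B B
_ B B B A
B _ B B B
Unsatisfied now: (1,4), (3,5).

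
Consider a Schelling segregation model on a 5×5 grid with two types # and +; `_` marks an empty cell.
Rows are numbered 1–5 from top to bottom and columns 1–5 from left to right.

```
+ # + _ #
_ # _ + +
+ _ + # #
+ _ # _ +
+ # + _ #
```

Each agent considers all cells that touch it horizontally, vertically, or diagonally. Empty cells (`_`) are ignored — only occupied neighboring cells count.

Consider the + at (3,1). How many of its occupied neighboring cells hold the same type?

1

Occupied neighbors of (3,1): (2,2)=#, (4,1)=+.
Same type (+): 1 of 2.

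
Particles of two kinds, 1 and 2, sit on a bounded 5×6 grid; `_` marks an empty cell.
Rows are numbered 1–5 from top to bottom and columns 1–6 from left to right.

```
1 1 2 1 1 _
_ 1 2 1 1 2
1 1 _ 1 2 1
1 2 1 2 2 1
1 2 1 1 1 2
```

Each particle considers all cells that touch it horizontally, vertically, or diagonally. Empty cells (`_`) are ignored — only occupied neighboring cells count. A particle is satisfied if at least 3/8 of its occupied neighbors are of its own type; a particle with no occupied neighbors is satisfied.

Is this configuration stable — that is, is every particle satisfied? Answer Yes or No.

Row 1: (1,1)1 2/2 ok · (1,2)1 2/4 ok · (1,3)2 1/5 unhappy · (1,4)1 3/5 ok · (1,5)1 3/4 ok
Row 2: (2,2)1 4/6 ok · (2,3)2 1/7 unhappy · (2,4)1 4/7 ok · (2,5)1 5/7 ok · (2,6)2 1/4 unhappy
Row 3: (3,1)1 3/4 ok · (3,2)1 4/6 ok · (3,4)1 3/7 ok · (3,5)2 3/8 ok · (3,6)1 2/5 ok
Row 4: (4,1)1 3/5 ok · (4,2)2 1/7 unhappy · (4,3)1 4/7 ok · (4,4)2 2/7 unhappy · (4,5)2 3/8 ok · (4,6)1 2/5 ok
Row 5: (5,1)1 1/3 unhappy · (5,2)2 1/5 unhappy · (5,3)1 2/5 ok · (5,4)1 3/5 ok · (5,5)1 2/5 ok · (5,6)2 1/3 unhappy
For instance (1,3) has only 1/5 same-type neighbors, below 3/8.

No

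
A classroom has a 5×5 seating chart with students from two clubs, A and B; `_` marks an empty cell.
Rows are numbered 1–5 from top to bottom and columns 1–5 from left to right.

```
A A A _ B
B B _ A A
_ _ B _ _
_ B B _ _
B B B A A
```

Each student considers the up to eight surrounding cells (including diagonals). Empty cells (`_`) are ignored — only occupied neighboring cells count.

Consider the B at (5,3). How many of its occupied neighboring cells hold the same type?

3

Occupied neighbors of (5,3): (4,2)=B, (4,3)=B, (5,2)=B, (5,4)=A.
Same type (B): 3 of 4.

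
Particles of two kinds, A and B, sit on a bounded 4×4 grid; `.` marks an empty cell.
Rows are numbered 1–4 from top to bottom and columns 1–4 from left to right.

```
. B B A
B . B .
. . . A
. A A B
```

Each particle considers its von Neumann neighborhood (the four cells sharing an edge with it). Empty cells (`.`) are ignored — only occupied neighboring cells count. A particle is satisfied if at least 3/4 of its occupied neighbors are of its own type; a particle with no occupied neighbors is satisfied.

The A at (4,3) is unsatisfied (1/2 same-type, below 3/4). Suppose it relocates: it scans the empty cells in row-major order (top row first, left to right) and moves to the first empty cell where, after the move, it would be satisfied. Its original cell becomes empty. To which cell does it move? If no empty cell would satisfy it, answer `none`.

(3,2)

Vacating (4,3). Empty cells in order:
  (1,1): 0/2 same-type → still unsatisfied.
  (2,2): 0/3 same-type → still unsatisfied.
  (2,4): 2/3 same-type → still unsatisfied.
  (3,1): 0/1 same-type → still unsatisfied.
  (3,2): 1/1 same-type → satisfied — stop here.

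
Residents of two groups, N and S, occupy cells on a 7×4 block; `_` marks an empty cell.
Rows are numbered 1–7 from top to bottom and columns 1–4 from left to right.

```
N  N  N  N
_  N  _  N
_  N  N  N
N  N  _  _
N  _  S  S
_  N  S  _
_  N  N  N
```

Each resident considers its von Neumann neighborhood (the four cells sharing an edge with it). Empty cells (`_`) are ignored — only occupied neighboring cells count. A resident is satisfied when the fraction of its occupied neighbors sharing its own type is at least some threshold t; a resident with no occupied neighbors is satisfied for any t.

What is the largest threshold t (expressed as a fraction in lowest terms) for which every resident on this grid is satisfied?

1/3

Row 1: (1,1)N 1/1 · (1,2)N 3/3 · (1,3)N 2/2 · (1,4)N 2/2
Row 2: (2,2)N 2/2 · (2,4)N 2/2
Row 3: (3,2)N 3/3 · (3,3)N 2/2 · (3,4)N 2/2
Row 4: (4,1)N 2/2 · (4,2)N 2/2
Row 5: (5,1)N 1/1 · (5,3)S 2/2 · (5,4)S 1/1
Row 6: (6,2)N 1/2 · (6,3)S 1/3
Row 7: (7,2)N 2/2 · (7,3)N 2/3 · (7,4)N 1/1
The smallest same-type fraction is 1/3 at (6,3), which reduces to 1/3. Any threshold above that leaves this resident unsatisfied.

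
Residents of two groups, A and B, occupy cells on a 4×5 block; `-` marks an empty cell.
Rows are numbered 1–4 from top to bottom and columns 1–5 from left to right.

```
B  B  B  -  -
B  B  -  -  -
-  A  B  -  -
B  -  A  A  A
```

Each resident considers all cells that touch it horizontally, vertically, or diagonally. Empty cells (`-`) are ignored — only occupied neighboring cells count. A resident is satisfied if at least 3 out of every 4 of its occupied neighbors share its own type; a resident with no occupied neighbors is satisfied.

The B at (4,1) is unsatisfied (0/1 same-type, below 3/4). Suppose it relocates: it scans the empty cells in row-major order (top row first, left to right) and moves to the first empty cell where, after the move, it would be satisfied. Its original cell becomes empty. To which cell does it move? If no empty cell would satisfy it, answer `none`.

(1,4)

Vacating (4,1). Empty cells in order:
  (1,4): 1/1 same-type → satisfied — stop here.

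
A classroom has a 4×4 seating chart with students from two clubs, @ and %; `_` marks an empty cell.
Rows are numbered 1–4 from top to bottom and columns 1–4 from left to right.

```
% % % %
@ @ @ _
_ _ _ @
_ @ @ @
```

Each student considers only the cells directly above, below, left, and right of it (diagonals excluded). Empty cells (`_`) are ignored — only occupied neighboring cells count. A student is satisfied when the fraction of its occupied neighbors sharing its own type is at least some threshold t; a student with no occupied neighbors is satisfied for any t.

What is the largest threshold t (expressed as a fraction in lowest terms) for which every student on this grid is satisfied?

Row 1: (1,1)% 1/2 · (1,2)% 2/3 · (1,3)% 2/3 · (1,4)% 1/1
Row 2: (2,1)@ 1/2 · (2,2)@ 2/3 · (2,3)@ 1/2
Row 3: (3,4)@ 1/1
Row 4: (4,2)@ 1/1 · (4,3)@ 2/2 · (4,4)@ 2/2
The smallest same-type fraction is 1/2 at (1,1), which reduces to 1/2. Any threshold above that leaves this student unsatisfied.

1/2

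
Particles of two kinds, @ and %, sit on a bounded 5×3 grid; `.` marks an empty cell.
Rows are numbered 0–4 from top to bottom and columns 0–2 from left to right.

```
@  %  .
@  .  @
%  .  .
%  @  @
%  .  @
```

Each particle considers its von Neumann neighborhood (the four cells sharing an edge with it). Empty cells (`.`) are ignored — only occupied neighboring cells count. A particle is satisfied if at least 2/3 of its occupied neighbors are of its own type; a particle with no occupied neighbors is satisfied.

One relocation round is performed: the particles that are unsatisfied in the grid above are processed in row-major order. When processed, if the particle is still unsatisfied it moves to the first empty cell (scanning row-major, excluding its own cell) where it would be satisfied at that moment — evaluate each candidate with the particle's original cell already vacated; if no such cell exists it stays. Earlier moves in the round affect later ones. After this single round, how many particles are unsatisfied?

2

Initially unsatisfied (in order): (0,0), (0,1), (1,0), (2,0), (3,1).
  (0,0) → (1,1).
  (0,1): no empty cell satisfies it; stays.
  (1,0) → (2,1).
  (2,0) → (0,0).
  (3,1): now satisfied by earlier moves; stays.
Resulting grid:
% % .
. @ @
. @ .
% @ @
% . @
Unsatisfied now: (0,1), (3,0).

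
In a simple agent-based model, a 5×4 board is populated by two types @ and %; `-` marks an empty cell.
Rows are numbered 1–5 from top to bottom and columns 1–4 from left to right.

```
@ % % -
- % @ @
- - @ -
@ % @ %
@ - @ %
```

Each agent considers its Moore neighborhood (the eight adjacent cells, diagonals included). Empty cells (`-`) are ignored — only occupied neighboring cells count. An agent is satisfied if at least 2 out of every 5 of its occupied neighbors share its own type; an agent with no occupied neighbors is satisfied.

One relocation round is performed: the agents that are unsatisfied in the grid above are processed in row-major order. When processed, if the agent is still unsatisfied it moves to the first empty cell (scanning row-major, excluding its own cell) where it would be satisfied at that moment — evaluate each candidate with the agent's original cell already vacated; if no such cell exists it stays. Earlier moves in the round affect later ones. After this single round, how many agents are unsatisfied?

Initially unsatisfied (in order): (1,1), (4,2), (4,4), (5,3), (5,4).
  (1,1) → (1,4).
  (4,2) → (1,1).
  (4,4) → (2,1).
  (5,3): now satisfied by earlier moves; stays.
  (5,4) → (3,1).
Resulting grid:
% % % @
% % @ @
% - @ -
@ - @ -
@ - @ -
All satisfied now.

0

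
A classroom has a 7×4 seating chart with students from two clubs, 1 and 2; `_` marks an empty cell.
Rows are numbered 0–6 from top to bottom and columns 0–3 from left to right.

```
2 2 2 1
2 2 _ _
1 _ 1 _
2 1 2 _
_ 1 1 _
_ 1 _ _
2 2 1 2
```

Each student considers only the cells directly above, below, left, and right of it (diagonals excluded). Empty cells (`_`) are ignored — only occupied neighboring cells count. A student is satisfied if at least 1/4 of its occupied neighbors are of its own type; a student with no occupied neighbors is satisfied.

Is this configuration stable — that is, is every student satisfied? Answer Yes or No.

Row 0: (0,0)2 2/2 satisfied · (0,1)2 3/3 satisfied · (0,2)2 1/2 satisfied · (0,3)1 0/1 not
Row 1: (1,0)2 2/3 satisfied · (1,1)2 2/2 satisfied
Row 2: (2,0)1 0/2 not · (2,2)1 0/1 not
Row 3: (3,0)2 0/2 not · (3,1)1 1/3 satisfied · (3,2)2 0/3 not
Row 4: (4,1)1 3/3 satisfied · (4,2)1 1/2 satisfied
Row 5: (5,1)1 1/2 satisfied
Row 6: (6,0)2 1/1 satisfied · (6,1)2 1/3 satisfied · (6,2)1 0/2 not · (6,3)2 0/1 not
For instance (0,3) has only 0/1 same-type neighbors, below 1/4.

No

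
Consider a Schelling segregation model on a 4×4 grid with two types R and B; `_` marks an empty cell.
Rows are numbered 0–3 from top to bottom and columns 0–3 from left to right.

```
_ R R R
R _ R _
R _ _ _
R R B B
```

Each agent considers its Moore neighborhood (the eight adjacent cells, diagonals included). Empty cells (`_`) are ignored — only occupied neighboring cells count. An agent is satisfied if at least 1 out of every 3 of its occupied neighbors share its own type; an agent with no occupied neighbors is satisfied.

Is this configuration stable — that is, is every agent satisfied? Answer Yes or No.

Yes

(0,1)R 3/3 satisfied
(0,2)R 3/3 satisfied
(0,3)R 2/2 satisfied
(1,0)R 2/2 satisfied
(1,2)R 3/3 satisfied
(2,0)R 3/3 satisfied
(3,0)R 2/2 satisfied
(3,1)R 2/3 satisfied
(3,2)B 1/2 satisfied
(3,3)B 1/1 satisfied
All meet the threshold, so the configuration is stable.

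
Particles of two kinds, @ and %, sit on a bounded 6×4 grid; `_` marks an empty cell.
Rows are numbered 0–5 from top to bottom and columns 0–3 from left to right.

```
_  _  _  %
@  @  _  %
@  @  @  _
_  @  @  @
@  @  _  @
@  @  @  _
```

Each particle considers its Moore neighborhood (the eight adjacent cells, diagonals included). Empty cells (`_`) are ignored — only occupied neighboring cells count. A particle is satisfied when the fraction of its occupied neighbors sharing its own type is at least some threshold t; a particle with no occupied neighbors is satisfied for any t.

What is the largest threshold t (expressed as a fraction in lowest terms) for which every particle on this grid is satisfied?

(0,3)% 1/1
(1,0)@ 3/3
(1,1)@ 4/4
(1,3)% 1/2
(2,0)@ 4/4
(2,1)@ 6/6
(2,2)@ 5/6
(3,1)@ 6/6
(3,2)@ 6/6
(3,3)@ 3/3
(4,0)@ 4/4
(4,1)@ 6/6
(4,3)@ 3/3
(5,0)@ 3/3
(5,1)@ 4/4
(5,2)@ 3/3
The smallest same-type fraction is 1/2 at (1,3), which reduces to 1/2. Any threshold above that leaves this particle unsatisfied.

1/2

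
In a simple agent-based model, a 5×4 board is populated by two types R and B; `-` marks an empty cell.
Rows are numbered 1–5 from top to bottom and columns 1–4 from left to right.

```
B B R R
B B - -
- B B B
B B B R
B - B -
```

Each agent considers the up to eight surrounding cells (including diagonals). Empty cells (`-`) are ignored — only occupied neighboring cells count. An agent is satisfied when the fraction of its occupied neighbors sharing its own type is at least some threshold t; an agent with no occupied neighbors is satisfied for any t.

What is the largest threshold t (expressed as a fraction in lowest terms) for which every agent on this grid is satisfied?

0/1

Row 1: (1,1)B 3/3 · (1,2)B 3/4 · (1,3)R 1/3 · (1,4)R 1/1
Row 2: (2,1)B 4/4 · (2,2)B 5/6
Row 3: (3,2)B 6/6 · (3,3)B 5/6 · (3,4)B 2/3
Row 4: (4,1)B 3/3 · (4,2)B 6/6 · (4,3)B 5/6 · (4,4)R 0/4
Row 5: (5,1)B 2/2 · (5,3)B 2/3
The smallest same-type fraction is 0/4 at (4,4), which reduces to 0/1. Any threshold above that leaves this agent unsatisfied.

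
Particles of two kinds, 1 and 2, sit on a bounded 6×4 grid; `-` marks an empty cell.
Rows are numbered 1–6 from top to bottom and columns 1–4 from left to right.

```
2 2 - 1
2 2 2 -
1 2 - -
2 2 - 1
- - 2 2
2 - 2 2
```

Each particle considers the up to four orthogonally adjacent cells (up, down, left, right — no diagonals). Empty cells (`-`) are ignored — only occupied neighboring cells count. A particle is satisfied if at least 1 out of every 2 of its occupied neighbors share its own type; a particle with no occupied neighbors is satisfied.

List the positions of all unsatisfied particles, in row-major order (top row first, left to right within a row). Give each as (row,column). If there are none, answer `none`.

Row 1: (1,1)2 2/2 satisfied · (1,2)2 2/2 satisfied · (1,4)1 0/0 satisfied
Row 2: (2,1)2 2/3 satisfied · (2,2)2 4/4 satisfied · (2,3)2 1/1 satisfied
Row 3: (3,1)1 0/3 not · (3,2)2 2/3 satisfied
Row 4: (4,1)2 1/2 satisfied · (4,2)2 2/2 satisfied · (4,4)1 0/1 not
Row 5: (5,3)2 2/2 satisfied · (5,4)2 2/3 satisfied
Row 6: (6,1)2 0/0 satisfied · (6,3)2 2/2 satisfied · (6,4)2 2/2 satisfied

(3,1), (4,4)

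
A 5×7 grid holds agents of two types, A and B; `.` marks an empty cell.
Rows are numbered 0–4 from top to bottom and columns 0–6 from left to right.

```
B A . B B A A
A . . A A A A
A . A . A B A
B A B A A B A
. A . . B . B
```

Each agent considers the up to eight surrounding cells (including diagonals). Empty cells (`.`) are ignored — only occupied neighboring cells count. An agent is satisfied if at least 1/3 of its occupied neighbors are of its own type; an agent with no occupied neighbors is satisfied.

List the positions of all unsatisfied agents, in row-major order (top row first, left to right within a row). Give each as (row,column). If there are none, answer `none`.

Row 0: (0,0)B 0/2 not · (0,1)A 1/2 satisfied · (0,3)B 1/3 satisfied · (0,4)B 1/5 not · (0,5)A 4/5 satisfied · (0,6)A 3/3 satisfied
Row 1: (1,0)A 2/3 satisfied · (1,3)A 3/5 satisfied · (1,4)A 4/7 satisfied · (1,5)A 6/8 satisfied · (1,6)A 4/5 satisfied
Row 2: (2,0)A 2/3 satisfied · (2,2)A 3/4 satisfied · (2,4)A 5/7 satisfied · (2,5)B 1/8 not · (2,6)A 3/5 satisfied
Row 3: (3,0)B 0/3 not · (3,1)A 3/5 satisfied · (3,2)B 0/4 not · (3,3)A 3/5 satisfied · (3,4)A 2/5 satisfied · (3,5)B 3/7 satisfied · (3,6)A 1/4 not
Row 4: (4,1)A 1/3 satisfied · (4,4)B 1/3 satisfied · (4,6)B 1/2 satisfied

(0,0), (0,4), (2,5), (3,0), (3,2), (3,6)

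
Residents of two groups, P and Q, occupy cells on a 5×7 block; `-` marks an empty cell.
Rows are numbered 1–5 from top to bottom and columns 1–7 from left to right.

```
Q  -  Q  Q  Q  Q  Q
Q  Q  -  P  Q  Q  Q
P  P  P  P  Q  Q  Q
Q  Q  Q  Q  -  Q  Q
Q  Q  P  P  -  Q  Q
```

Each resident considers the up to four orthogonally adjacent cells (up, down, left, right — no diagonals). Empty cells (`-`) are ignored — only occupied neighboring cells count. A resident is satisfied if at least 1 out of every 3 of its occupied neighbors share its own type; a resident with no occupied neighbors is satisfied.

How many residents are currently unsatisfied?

(1,1)Q 1/1 ✓
(1,3)Q 1/1 ✓
(1,4)Q 2/3 ✓
(1,5)Q 3/3 ✓
(1,6)Q 3/3 ✓
(1,7)Q 2/2 ✓
(2,1)Q 2/3 ✓
(2,2)Q 1/2 ✓
(2,4)P 1/3 ✓
(2,5)Q 3/4 ✓
(2,6)Q 4/4 ✓
(2,7)Q 3/3 ✓
(3,1)P 1/3 ✓
(3,2)P 2/4 ✓
(3,3)P 2/3 ✓
(3,4)P 2/4 ✓
(3,5)Q 2/3 ✓
(3,6)Q 4/4 ✓
(3,7)Q 3/3 ✓
(4,1)Q 2/3 ✓
(4,2)Q 3/4 ✓
(4,3)Q 2/4 ✓
(4,4)Q 1/3 ✓
(4,6)Q 3/3 ✓
(4,7)Q 3/3 ✓
(5,1)Q 2/2 ✓
(5,2)Q 2/3 ✓
(5,3)P 1/3 ✓
(5,4)P 1/2 ✓
(5,6)Q 2/2 ✓
(5,7)Q 2/2 ✓
Every one meets the threshold.

0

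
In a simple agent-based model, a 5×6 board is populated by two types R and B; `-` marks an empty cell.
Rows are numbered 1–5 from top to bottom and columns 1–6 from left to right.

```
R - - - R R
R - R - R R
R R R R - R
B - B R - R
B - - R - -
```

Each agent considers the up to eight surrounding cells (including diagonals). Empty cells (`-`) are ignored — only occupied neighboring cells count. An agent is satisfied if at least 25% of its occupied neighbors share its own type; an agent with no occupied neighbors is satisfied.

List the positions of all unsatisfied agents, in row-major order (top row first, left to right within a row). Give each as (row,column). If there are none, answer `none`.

(4,3)

Row 1: (1,1)R 1/1 ok · (1,5)R 3/3 ok · (1,6)R 3/3 ok
Row 2: (2,1)R 3/3 ok · (2,3)R 3/3 ok · (2,5)R 5/5 ok · (2,6)R 4/4 ok
Row 3: (3,1)R 2/3 ok · (3,2)R 4/6 ok · (3,3)R 4/5 ok · (3,4)R 4/5 ok · (3,6)R 3/3 ok
Row 4: (4,1)B 1/3 ok · (4,3)B 0/5 unhappy · (4,4)R 3/4 ok · (4,6)R 1/1 ok
Row 5: (5,1)B 1/1 ok · (5,4)R 1/2 ok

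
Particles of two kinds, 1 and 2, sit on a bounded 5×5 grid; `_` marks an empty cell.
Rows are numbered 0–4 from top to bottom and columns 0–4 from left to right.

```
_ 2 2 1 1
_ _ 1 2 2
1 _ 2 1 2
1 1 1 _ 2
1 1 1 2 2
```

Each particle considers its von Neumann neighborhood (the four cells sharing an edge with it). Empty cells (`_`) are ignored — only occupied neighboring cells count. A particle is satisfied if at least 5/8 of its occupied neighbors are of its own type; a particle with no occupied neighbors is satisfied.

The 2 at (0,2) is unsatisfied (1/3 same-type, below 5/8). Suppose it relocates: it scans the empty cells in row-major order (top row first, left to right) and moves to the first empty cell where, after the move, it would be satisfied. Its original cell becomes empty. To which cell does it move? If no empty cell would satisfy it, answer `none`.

(0,0)

Vacating (0,2). Empty cells in order:
  (0,0): 1/1 same-type → satisfied — stop here.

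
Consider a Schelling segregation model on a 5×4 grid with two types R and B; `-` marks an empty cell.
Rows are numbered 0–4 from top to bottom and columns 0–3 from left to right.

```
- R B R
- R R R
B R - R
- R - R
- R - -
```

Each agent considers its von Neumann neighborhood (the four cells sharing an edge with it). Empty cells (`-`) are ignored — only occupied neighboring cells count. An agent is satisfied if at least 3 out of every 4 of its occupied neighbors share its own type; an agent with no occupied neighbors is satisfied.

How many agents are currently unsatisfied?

6

Row 0: (0,1)R 1/2 not · (0,2)B 0/3 not · (0,3)R 1/2 not
Row 1: (1,1)R 3/3 satisfied · (1,2)R 2/3 not · (1,3)R 3/3 satisfied
Row 2: (2,0)B 0/1 not · (2,1)R 2/3 not · (2,3)R 2/2 satisfied
Row 3: (3,1)R 2/2 satisfied · (3,3)R 1/1 satisfied
Row 4: (4,1)R 1/1 satisfied
Unsatisfied: (0,1), (0,2), (0,3), (1,2), (2,0), (2,1) — 6 in total.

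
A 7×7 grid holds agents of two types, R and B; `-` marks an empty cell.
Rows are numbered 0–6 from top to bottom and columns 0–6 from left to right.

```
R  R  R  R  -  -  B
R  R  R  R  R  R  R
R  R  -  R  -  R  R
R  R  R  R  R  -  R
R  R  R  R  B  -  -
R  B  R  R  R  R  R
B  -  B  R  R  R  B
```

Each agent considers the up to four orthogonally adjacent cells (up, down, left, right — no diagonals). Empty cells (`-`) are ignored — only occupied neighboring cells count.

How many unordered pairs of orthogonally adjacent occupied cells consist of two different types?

Scan each occupied cell's neighbors to the right and below so each pair is counted once.
From row 0: 1 unlike of 8 pairs (running 1/8).
From row 1: 0 unlike of 11 pairs (running 1/19).
From row 2: 0 unlike of 6 pairs (running 1/25).
From row 3: 1 unlike of 9 pairs (running 2/34).
From row 4: 3 unlike of 9 pairs (running 5/43).
From row 5: 5 unlike of 12 pairs (running 10/55).
From row 6: 2 unlike of 4 pairs (running 12/59).
Total adjacent occupied pairs: 59; unlike-type pairs: 12.

12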